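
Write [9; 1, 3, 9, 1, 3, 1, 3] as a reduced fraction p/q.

7444/763

Using pₖ = aₖpₖ₋₁ + pₖ₋₂ and qₖ = aₖqₖ₋₁ + qₖ₋₂:
  k=0: a=9, p=9, q=1
  k=1: a=1, p=10, q=1
  k=2: a=3, p=39, q=4
  k=3: a=9, p=361, q=37
  k=4: a=1, p=400, q=41
  k=5: a=3, p=1561, q=160
  k=6: a=1, p=1961, q=201
  k=7: a=3, p=7444, q=763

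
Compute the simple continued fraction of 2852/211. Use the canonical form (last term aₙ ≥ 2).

[13; 1, 1, 14, 1, 1, 3]

2852 = 13·211 + 109
211 = 1·109 + 102
109 = 1·102 + 7
102 = 14·7 + 4
7 = 1·4 + 3
4 = 1·3 + 1
3 = 3·1 + 0  (stop)
So 2852/211 = [13; 1, 1, 14, 1, 1, 3].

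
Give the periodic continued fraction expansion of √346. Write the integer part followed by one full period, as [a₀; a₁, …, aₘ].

a₀ = ⌊√346⌋ = 18.
With m₀=0, d₀=1 and mₖ₊₁ = dₖaₖ − mₖ, dₖ₊₁ = (n − mₖ₊₁²)/dₖ, aₖ₊₁ = ⌊(a₀+mₖ₊₁)/dₖ₊₁⌋:
  k=1: m=18, d=22, a=1
  k=2: m=4, d=15, a=1
  k=3: m=11, d=15, a=1
  k=4: m=4, d=22, a=1
  k=5: m=18, d=1, a=36
d=1 and a=2a₀=36 at k=5, so the next step gives (m, d) = (18, 22) again — its k=1 value — and the period has length 5.

[18; 1, 1, 1, 1, 36]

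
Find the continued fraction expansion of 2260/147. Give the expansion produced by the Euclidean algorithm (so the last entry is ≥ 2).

2260 = 15*147 + 55
147 = 2*55 + 37
55 = 1*37 + 18
37 = 2*18 + 1
18 = 18*1 + 0  (stop)
So 2260/147 = [15; 2, 1, 2, 18].

[15; 2, 1, 2, 18]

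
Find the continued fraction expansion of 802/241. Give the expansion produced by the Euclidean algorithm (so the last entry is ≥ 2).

[3; 3, 19, 1, 3]

802 = 3*241 + 79
241 = 3*79 + 4
79 = 19*4 + 3
4 = 1*3 + 1
3 = 3*1 + 0  (stop)
So 802/241 = [3; 3, 19, 1, 3].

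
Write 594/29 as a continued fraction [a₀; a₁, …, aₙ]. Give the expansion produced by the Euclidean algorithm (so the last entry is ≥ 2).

594 = 20×29 + 14
29 = 2×14 + 1
14 = 14×1 + 0  (stop)
So 594/29 = [20; 2, 14].

[20; 2, 14]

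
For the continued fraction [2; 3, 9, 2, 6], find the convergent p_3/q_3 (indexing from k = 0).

Using pₖ = aₖpₖ₋₁ + pₖ₋₂, qₖ = aₖqₖ₋₁ + qₖ₋₂ (with p₋₁=1, p₋₂=0, q₋₁=0, q₋₂=1):
  k=0: a=2, p=2, q=1
  k=1: a=3, p=7, q=3
  k=2: a=9, p=65, q=28
  k=3: a=2, p=137, q=59

137/59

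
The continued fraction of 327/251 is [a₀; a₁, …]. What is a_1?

3

327 = 1·251 + 76   →  a_0 = 1
251 = 3·76 + 23   →  a_1 = 3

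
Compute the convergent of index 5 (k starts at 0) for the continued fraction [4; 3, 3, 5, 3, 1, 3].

955/222

Using pₖ = aₖpₖ₋₁ + pₖ₋₂, qₖ = aₖqₖ₋₁ + qₖ₋₂ (with p₋₁=1, p₋₂=0, q₋₁=0, q₋₂=1):
  k=0: a=4, p=4, q=1
  k=1: a=3, p=13, q=3
  k=2: a=3, p=43, q=10
  k=3: a=5, p=228, q=53
  k=4: a=3, p=727, q=169
  k=5: a=1, p=955, q=222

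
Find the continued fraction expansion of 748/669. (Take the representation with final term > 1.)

748 = 1×669 + 79
669 = 8×79 + 37
79 = 2×37 + 5
37 = 7×5 + 2
5 = 2×2 + 1
2 = 2×1 + 0  (stop)
So 748/669 = [1; 8, 2, 7, 2, 2].

[1; 8, 2, 7, 2, 2]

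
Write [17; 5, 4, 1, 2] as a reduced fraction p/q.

Fold from the inside: start with 2/1.
  1 + 1/2 = 3/2
  4 + 2/3 = 14/3
  5 + 3/14 = 73/14
  17 + 14/73 = 1255/73

1255/73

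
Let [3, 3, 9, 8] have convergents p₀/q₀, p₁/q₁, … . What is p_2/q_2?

Using pₖ = aₖpₖ₋₁ + pₖ₋₂, qₖ = aₖqₖ₋₁ + qₖ₋₂ (with p₋₁=1, p₋₂=0, q₋₁=0, q₋₂=1):
  k=0: a=3, p=3, q=1
  k=1: a=3, p=10, q=3
  k=2: a=9, p=93, q=28

93/28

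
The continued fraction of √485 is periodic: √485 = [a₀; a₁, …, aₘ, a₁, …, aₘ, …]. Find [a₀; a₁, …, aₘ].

a₀ = ⌊√485⌋ = 22.
With m₀=0, d₀=1 and mₖ₊₁ = dₖaₖ − mₖ, dₖ₊₁ = (n − mₖ₊₁²)/dₖ, aₖ₊₁ = ⌊(a₀+mₖ₊₁)/dₖ₊₁⌋:
  k=1: m=22, d=1, a=44
d=1 and a=2a₀=44 at k=1, so the next step gives (m, d) = (22, 1) again — its k=1 value — and the period has length 1.

[22; 44]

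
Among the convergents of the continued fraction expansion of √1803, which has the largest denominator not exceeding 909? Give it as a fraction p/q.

15541/366

√1803 = [42; 2, 6, 28, 6, 2, 84, …] (period length 6).
Convergents:
  p_0/q_0 = 42/1
  p_1/q_1 = 85/2
  p_2/q_2 = 552/13
  p_3/q_3 = 15541/366
  p_4/q_4 = 93798/2209
q_3 = 366 ≤ 909 < 2209 = q_4, so the answer is 15541/366.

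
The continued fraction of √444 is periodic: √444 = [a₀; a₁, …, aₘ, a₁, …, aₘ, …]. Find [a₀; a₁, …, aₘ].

a₀ = ⌊√444⌋ = 21.
With m₀=0, d₀=1 and mₖ₊₁ = dₖaₖ − mₖ, dₖ₊₁ = (n − mₖ₊₁²)/dₖ, aₖ₊₁ = ⌊(a₀+mₖ₊₁)/dₖ₊₁⌋:
  k=1: m=21, d=3, a=14
  k=2: m=21, d=1, a=42
d=1 and a=2a₀=42 at k=2, so the next step gives (m, d) = (21, 3) again — its k=1 value — and the period has length 2.

[21; 14, 42]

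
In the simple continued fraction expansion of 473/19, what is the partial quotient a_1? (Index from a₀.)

1

473 = 24·19 + 17   →  a_0 = 24
19 = 1·17 + 2   →  a_1 = 1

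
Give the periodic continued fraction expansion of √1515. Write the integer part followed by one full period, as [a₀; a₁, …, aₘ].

[38; 1, 11, 1, 76]

a₀ = ⌊√1515⌋ = 38.
With m₀=0, d₀=1 and mₖ₊₁ = dₖaₖ − mₖ, dₖ₊₁ = (n − mₖ₊₁²)/dₖ, aₖ₊₁ = ⌊(a₀+mₖ₊₁)/dₖ₊₁⌋:
  k=1: m=38, d=71, a=1
  k=2: m=33, d=6, a=11
  k=3: m=33, d=71, a=1
  k=4: m=38, d=1, a=76
d=1 and a=2a₀=76 at k=4, so the next step gives (m, d) = (38, 71) again — its k=1 value — and the period has length 4.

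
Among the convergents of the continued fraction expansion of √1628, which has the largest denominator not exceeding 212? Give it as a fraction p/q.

√1628 = [40; 2, 1, 6, 1, 2, 80, …] (period length 6).
Convergents:
  p_0/q_0 = 40/1
  p_1/q_1 = 81/2
  p_2/q_2 = 121/3
  p_3/q_3 = 807/20
  p_4/q_4 = 928/23
  p_5/q_5 = 2663/66
  p_6/q_6 = 213968/5303
q_5 = 66 ≤ 212 < 5303 = q_6, so the answer is 2663/66.

2663/66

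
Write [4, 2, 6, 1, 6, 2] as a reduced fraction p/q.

987/221

Using pₖ = aₖpₖ₋₁ + pₖ₋₂ and qₖ = aₖqₖ₋₁ + qₖ₋₂:
  k=0: a=4, p=4, q=1
  k=1: a=2, p=9, q=2
  k=2: a=6, p=58, q=13
  k=3: a=1, p=67, q=15
  k=4: a=6, p=460, q=103
  k=5: a=2, p=987, q=221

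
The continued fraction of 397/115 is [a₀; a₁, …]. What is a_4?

397 = 3·115 + 52   →  a_0 = 3
115 = 2·52 + 11   →  a_1 = 2
52 = 4·11 + 8   →  a_2 = 4
11 = 1·8 + 3   →  a_3 = 1
8 = 2·3 + 2   →  a_4 = 2

2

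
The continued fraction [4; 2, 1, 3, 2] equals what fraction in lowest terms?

109/25

Using pₖ = aₖpₖ₋₁ + pₖ₋₂ and qₖ = aₖqₖ₋₁ + qₖ₋₂:
  k=0: a=4, p=4, q=1
  k=1: a=2, p=9, q=2
  k=2: a=1, p=13, q=3
  k=3: a=3, p=48, q=11
  k=4: a=2, p=109, q=25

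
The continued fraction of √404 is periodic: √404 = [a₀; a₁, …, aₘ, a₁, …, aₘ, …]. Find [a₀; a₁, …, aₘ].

a₀ = ⌊√404⌋ = 20.
With m₀=0, d₀=1 and mₖ₊₁ = dₖaₖ − mₖ, dₖ₊₁ = (n − mₖ₊₁²)/dₖ, aₖ₊₁ = ⌊(a₀+mₖ₊₁)/dₖ₊₁⌋:
  k=1: m=20, d=4, a=10
  k=2: m=20, d=1, a=40
d=1 and a=2a₀=40 at k=2, so the next step gives (m, d) = (20, 4) again — its k=1 value — and the period has length 2.

[20; 10, 40]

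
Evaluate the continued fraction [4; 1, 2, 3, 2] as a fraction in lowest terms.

Fold from the inside: start with 2/1.
  3 + 1/2 = 7/2
  2 + 2/7 = 16/7
  1 + 7/16 = 23/16
  4 + 16/23 = 108/23

108/23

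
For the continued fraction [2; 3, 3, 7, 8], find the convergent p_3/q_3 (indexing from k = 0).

Using pₖ = aₖpₖ₋₁ + pₖ₋₂, qₖ = aₖqₖ₋₁ + qₖ₋₂ (with p₋₁=1, p₋₂=0, q₋₁=0, q₋₂=1):
  k=0: a=2, p=2, q=1
  k=1: a=3, p=7, q=3
  k=2: a=3, p=23, q=10
  k=3: a=7, p=168, q=73

168/73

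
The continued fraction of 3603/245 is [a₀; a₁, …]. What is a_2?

3603 = 14·245 + 173   →  a_0 = 14
245 = 1·173 + 72   →  a_1 = 1
173 = 2·72 + 29   →  a_2 = 2

2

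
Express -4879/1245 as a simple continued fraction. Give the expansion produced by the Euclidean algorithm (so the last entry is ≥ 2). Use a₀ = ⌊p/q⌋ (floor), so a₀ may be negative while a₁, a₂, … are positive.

-4879 = -4*1245 + 101
1245 = 12*101 + 33
101 = 3*33 + 2
33 = 16*2 + 1
2 = 2*1 + 0  (stop)
So -4879/1245 = [-4; 12, 3, 16, 2].

[-4; 12, 3, 16, 2]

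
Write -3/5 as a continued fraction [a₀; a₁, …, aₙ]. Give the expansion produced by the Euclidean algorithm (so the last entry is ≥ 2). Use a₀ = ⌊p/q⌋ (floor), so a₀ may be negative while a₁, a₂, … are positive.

-3 = -1·5 + 2
5 = 2·2 + 1
2 = 2·1 + 0  (stop)
So -3/5 = [-1; 2, 2].

[-1; 2, 2]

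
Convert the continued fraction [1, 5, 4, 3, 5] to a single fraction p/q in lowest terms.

Fold from the inside: start with 5/1.
  3 + 1/5 = 16/5
  4 + 5/16 = 69/16
  5 + 16/69 = 361/69
  1 + 69/361 = 430/361

430/361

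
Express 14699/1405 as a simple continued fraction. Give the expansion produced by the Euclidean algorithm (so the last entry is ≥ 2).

[10; 2, 6, 15, 3, 2]

14699 = 10·1405 + 649
1405 = 2·649 + 107
649 = 6·107 + 7
107 = 15·7 + 2
7 = 3·2 + 1
2 = 2·1 + 0  (stop)
So 14699/1405 = [10; 2, 6, 15, 3, 2].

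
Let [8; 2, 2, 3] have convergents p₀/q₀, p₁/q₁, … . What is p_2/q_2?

Using pₖ = aₖpₖ₋₁ + pₖ₋₂, qₖ = aₖqₖ₋₁ + qₖ₋₂ (with p₋₁=1, p₋₂=0, q₋₁=0, q₋₂=1):
  k=0: a=8, p=8, q=1
  k=1: a=2, p=17, q=2
  k=2: a=2, p=42, q=5

42/5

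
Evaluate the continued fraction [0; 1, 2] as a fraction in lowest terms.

2/3

Fold from the inside: start with 2/1.
  1 + 1/2 = 3/2
  0 + 2/3 = 2/3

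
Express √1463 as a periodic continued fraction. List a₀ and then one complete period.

a₀ = ⌊√1463⌋ = 38.
With m₀=0, d₀=1 and mₖ₊₁ = dₖaₖ − mₖ, dₖ₊₁ = (n − mₖ₊₁²)/dₖ, aₖ₊₁ = ⌊(a₀+mₖ₊₁)/dₖ₊₁⌋:
  k=1: m=38, d=19, a=4
  k=2: m=38, d=1, a=76
d=1 and a=2a₀=76 at k=2, so the next step gives (m, d) = (38, 19) again — its k=1 value — and the period has length 2.

[38; 4, 76]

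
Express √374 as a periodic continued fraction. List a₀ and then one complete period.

[19; 2, 1, 18, 1, 2, 38]

a₀ = ⌊√374⌋ = 19.
With m₀=0, d₀=1 and mₖ₊₁ = dₖaₖ − mₖ, dₖ₊₁ = (n − mₖ₊₁²)/dₖ, aₖ₊₁ = ⌊(a₀+mₖ₊₁)/dₖ₊₁⌋:
  k=1: m=19, d=13, a=2
  k=2: m=7, d=25, a=1
  k=3: m=18, d=2, a=18
  k=4: m=18, d=25, a=1
  k=5: m=7, d=13, a=2
  k=6: m=19, d=1, a=38
d=1 and a=2a₀=38 at k=6, so the next step gives (m, d) = (19, 13) again — its k=1 value — and the period has length 6.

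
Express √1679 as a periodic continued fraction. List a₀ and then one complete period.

a₀ = ⌊√1679⌋ = 40.
With m₀=0, d₀=1 and mₖ₊₁ = dₖaₖ − mₖ, dₖ₊₁ = (n − mₖ₊₁²)/dₖ, aₖ₊₁ = ⌊(a₀+mₖ₊₁)/dₖ₊₁⌋:
  k=1: m=40, d=79, a=1
  k=2: m=39, d=2, a=39
  k=3: m=39, d=79, a=1
  k=4: m=40, d=1, a=80
d=1 and a=2a₀=80 at k=4, so the next step gives (m, d) = (40, 79) again — its k=1 value — and the period has length 4.

[40; 1, 39, 1, 80]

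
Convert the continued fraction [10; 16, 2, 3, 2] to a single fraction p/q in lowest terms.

Using pₖ = aₖpₖ₋₁ + pₖ₋₂ and qₖ = aₖqₖ₋₁ + qₖ₋₂:
  k=0: a=10, p=10, q=1
  k=1: a=16, p=161, q=16
  k=2: a=2, p=332, q=33
  k=3: a=3, p=1157, q=115
  k=4: a=2, p=2646, q=263

2646/263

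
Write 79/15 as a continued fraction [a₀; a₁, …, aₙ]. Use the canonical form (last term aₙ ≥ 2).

[5; 3, 1, 3]

79 = 5·15 + 4
15 = 3·4 + 3
4 = 1·3 + 1
3 = 3·1 + 0  (stop)
So 79/15 = [5; 3, 1, 3].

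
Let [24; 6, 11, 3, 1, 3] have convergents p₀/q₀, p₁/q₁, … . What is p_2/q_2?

Using pₖ = aₖpₖ₋₁ + pₖ₋₂, qₖ = aₖqₖ₋₁ + qₖ₋₂ (with p₋₁=1, p₋₂=0, q₋₁=0, q₋₂=1):
  k=0: a=24, p=24, q=1
  k=1: a=6, p=145, q=6
  k=2: a=11, p=1619, q=67

1619/67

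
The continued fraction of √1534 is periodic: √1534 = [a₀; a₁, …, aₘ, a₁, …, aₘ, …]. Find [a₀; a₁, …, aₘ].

a₀ = ⌊√1534⌋ = 39.
With m₀=0, d₀=1 and mₖ₊₁ = dₖaₖ − mₖ, dₖ₊₁ = (n − mₖ₊₁²)/dₖ, aₖ₊₁ = ⌊(a₀+mₖ₊₁)/dₖ₊₁⌋:
  k=1: m=39, d=13, a=6
  k=2: m=39, d=1, a=78
d=1 and a=2a₀=78 at k=2, so the next step gives (m, d) = (39, 13) again — its k=1 value — and the period has length 2.

[39; 6, 78]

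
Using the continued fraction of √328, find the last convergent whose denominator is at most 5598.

√328 = [18; 9, 36, …] (period length 2).
Convergents:
  p_0/q_0 = 18/1
  p_1/q_1 = 163/9
  p_2/q_2 = 5886/325
  p_3/q_3 = 53137/2934
  p_4/q_4 = 1918818/105949
q_3 = 2934 ≤ 5598 < 105949 = q_4, so the answer is 53137/2934.

53137/2934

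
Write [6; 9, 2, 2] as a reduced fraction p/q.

287/47

Fold from the inside: start with 2/1.
  2 + 1/2 = 5/2
  9 + 2/5 = 47/5
  6 + 5/47 = 287/47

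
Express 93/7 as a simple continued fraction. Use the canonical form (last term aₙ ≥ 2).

[13; 3, 2]

93 = 13*7 + 2
7 = 3*2 + 1
2 = 2*1 + 0  (stop)
So 93/7 = [13; 3, 2].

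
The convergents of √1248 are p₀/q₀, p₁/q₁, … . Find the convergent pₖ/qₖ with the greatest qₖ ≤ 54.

1837/52

√1248 = [35; 3, 17, 3, 70, …] (period length 4).
Convergents:
  p_0/q_0 = 35/1
  p_1/q_1 = 106/3
  p_2/q_2 = 1837/52
  p_3/q_3 = 5617/159
q_2 = 52 ≤ 54 < 159 = q_3, so the answer is 1837/52.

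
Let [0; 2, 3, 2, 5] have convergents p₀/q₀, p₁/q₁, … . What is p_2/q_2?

3/7

Using pₖ = aₖpₖ₋₁ + pₖ₋₂, qₖ = aₖqₖ₋₁ + qₖ₋₂ (with p₋₁=1, p₋₂=0, q₋₁=0, q₋₂=1):
  k=0: a=0, p=0, q=1
  k=1: a=2, p=1, q=2
  k=2: a=3, p=3, q=7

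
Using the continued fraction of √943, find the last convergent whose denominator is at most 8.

√943 = [30; 1, 2, 2, 2, 1, 60, …] (period length 6).
Convergents:
  p_0/q_0 = 30/1
  p_1/q_1 = 31/1
  p_2/q_2 = 92/3
  p_3/q_3 = 215/7
  p_4/q_4 = 522/17
q_3 = 7 ≤ 8 < 17 = q_4, so the answer is 215/7.

215/7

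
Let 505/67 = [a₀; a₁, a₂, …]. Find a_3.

505 = 7·67 + 36   →  a_0 = 7
67 = 1·36 + 31   →  a_1 = 1
36 = 1·31 + 5   →  a_2 = 1
31 = 6·5 + 1   →  a_3 = 6

6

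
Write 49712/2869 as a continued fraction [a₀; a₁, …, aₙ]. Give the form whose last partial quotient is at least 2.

49712 = 17*2869 + 939
2869 = 3*939 + 52
939 = 18*52 + 3
52 = 17*3 + 1
3 = 3*1 + 0  (stop)
So 49712/2869 = [17; 3, 18, 17, 3].

[17; 3, 18, 17, 3]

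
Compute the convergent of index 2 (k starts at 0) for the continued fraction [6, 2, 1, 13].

Using pₖ = aₖpₖ₋₁ + pₖ₋₂, qₖ = aₖqₖ₋₁ + qₖ₋₂ (with p₋₁=1, p₋₂=0, q₋₁=0, q₋₂=1):
  k=0: a=6, p=6, q=1
  k=1: a=2, p=13, q=2
  k=2: a=1, p=19, q=3

19/3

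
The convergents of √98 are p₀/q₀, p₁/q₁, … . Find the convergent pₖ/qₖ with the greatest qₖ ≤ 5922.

√98 = [9; 1, 8, 1, 18, …] (period length 4).
Convergents:
  p_0/q_0 = 9/1
  p_1/q_1 = 10/1
  p_2/q_2 = 89/9
  p_3/q_3 = 99/10
  p_4/q_4 = 1871/189
  p_5/q_5 = 1970/199
  p_6/q_6 = 17631/1781
  p_7/q_7 = 19601/1980
  p_8/q_8 = 370449/37421
q_7 = 1980 ≤ 5922 < 37421 = q_8, so the answer is 19601/1980.

19601/1980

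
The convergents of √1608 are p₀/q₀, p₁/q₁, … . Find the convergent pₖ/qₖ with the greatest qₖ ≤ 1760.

√1608 = [40; 10, 80, …] (period length 2).
Convergents:
  p_0/q_0 = 40/1
  p_1/q_1 = 401/10
  p_2/q_2 = 32120/801
  p_3/q_3 = 321601/8020
q_2 = 801 ≤ 1760 < 8020 = q_3, so the answer is 32120/801.

32120/801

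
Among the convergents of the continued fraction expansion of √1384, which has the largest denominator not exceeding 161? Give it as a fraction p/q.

√1384 = [37; 4, 1, 17, 1, 4, 74, …] (period length 6).
Convergents:
  p_0/q_0 = 37/1
  p_1/q_1 = 149/4
  p_2/q_2 = 186/5
  p_3/q_3 = 3311/89
  p_4/q_4 = 3497/94
  p_5/q_5 = 17299/465
q_4 = 94 ≤ 161 < 465 = q_5, so the answer is 3497/94.

3497/94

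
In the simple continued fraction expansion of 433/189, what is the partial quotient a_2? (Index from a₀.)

2

433 = 2·189 + 55   →  a_0 = 2
189 = 3·55 + 24   →  a_1 = 3
55 = 2·24 + 7   →  a_2 = 2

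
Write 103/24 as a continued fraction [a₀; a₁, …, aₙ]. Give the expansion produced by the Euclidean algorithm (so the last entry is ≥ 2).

103 = 4×24 + 7
24 = 3×7 + 3
7 = 2×3 + 1
3 = 3×1 + 0  (stop)
So 103/24 = [4; 3, 2, 3].

[4; 3, 2, 3]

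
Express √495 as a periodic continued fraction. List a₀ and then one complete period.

a₀ = ⌊√495⌋ = 22.
With m₀=0, d₀=1 and mₖ₊₁ = dₖaₖ − mₖ, dₖ₊₁ = (n − mₖ₊₁²)/dₖ, aₖ₊₁ = ⌊(a₀+mₖ₊₁)/dₖ₊₁⌋:
  k=1: m=22, d=11, a=4
  k=2: m=22, d=1, a=44
d=1 and a=2a₀=44 at k=2, so the next step gives (m, d) = (22, 11) again — its k=1 value — and the period has length 2.

[22; 4, 44]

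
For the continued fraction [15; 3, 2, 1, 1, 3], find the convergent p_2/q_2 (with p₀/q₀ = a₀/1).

107/7

Using pₖ = aₖpₖ₋₁ + pₖ₋₂, qₖ = aₖqₖ₋₁ + qₖ₋₂ (with p₋₁=1, p₋₂=0, q₋₁=0, q₋₂=1):
  k=0: a=15, p=15, q=1
  k=1: a=3, p=46, q=3
  k=2: a=2, p=107, q=7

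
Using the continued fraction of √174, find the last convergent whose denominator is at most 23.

√174 = [13; 5, 4, 5, 26, …] (period length 4).
Convergents:
  p_0/q_0 = 13/1
  p_1/q_1 = 66/5
  p_2/q_2 = 277/21
  p_3/q_3 = 1451/110
q_2 = 21 ≤ 23 < 110 = q_3, so the answer is 277/21.

277/21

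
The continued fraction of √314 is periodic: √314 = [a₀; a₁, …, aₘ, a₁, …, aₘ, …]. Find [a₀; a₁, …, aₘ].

a₀ = ⌊√314⌋ = 17.
With m₀=0, d₀=1 and mₖ₊₁ = dₖaₖ − mₖ, dₖ₊₁ = (n − mₖ₊₁²)/dₖ, aₖ₊₁ = ⌊(a₀+mₖ₊₁)/dₖ₊₁⌋:
  k=1: m=17, d=25, a=1
  k=2: m=8, d=10, a=2
  k=3: m=12, d=17, a=1
  k=4: m=5, d=17, a=1
  k=5: m=12, d=10, a=2
  k=6: m=8, d=25, a=1
  k=7: m=17, d=1, a=34
d=1 and a=2a₀=34 at k=7, so the next step gives (m, d) = (17, 25) again — its k=1 value — and the period has length 7.

[17; 1, 2, 1, 1, 2, 1, 34]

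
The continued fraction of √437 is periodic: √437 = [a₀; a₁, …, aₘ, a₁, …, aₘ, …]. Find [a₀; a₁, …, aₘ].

a₀ = ⌊√437⌋ = 20.

[20; 1, 9, 2, 9, 1, 40]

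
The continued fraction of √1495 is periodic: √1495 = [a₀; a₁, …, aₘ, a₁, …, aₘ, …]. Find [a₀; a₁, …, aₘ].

a₀ = ⌊√1495⌋ = 38.
With m₀=0, d₀=1 and mₖ₊₁ = dₖaₖ − mₖ, dₖ₊₁ = (n − mₖ₊₁²)/dₖ, aₖ₊₁ = ⌊(a₀+mₖ₊₁)/dₖ₊₁⌋:
  k=1: m=38, d=51, a=1
  k=2: m=13, d=26, a=1
  k=3: m=13, d=51, a=1
  k=4: m=38, d=1, a=76
d=1 and a=2a₀=76 at k=4, so the next step gives (m, d) = (38, 51) again — its k=1 value — and the period has length 4.

[38; 1, 1, 1, 76]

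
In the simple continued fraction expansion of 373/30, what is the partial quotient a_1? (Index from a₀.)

373 = 12·30 + 13   →  a_0 = 12
30 = 2·13 + 4   →  a_1 = 2

2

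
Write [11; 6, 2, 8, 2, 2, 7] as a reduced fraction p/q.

47574/4265

Fold from the inside: start with 7/1.
  2 + 1/7 = 15/7
  2 + 7/15 = 37/15
  8 + 15/37 = 311/37
  2 + 37/311 = 659/311
  6 + 311/659 = 4265/659
  11 + 659/4265 = 47574/4265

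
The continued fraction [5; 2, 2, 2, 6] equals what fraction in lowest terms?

417/77

Fold from the inside: start with 6/1.
  2 + 1/6 = 13/6
  2 + 6/13 = 32/13
  2 + 13/32 = 77/32
  5 + 32/77 = 417/77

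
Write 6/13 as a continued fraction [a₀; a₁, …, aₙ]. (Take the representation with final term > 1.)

6 = 0*13 + 6
13 = 2*6 + 1
6 = 6*1 + 0  (stop)
So 6/13 = [0; 2, 6].

[0; 2, 6]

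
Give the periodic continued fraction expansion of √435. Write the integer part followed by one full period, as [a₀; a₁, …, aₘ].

a₀ = ⌊√435⌋ = 20.
With m₀=0, d₀=1 and mₖ₊₁ = dₖaₖ − mₖ, dₖ₊₁ = (n − mₖ₊₁²)/dₖ, aₖ₊₁ = ⌊(a₀+mₖ₊₁)/dₖ₊₁⌋:
  k=1: m=20, d=35, a=1
  k=2: m=15, d=6, a=5
  k=3: m=15, d=35, a=1
  k=4: m=20, d=1, a=40
d=1 and a=2a₀=40 at k=4, so the next step gives (m, d) = (20, 35) again — its k=1 value — and the period has length 4.

[20; 1, 5, 1, 40]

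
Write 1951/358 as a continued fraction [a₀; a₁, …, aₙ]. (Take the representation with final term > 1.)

1951 = 5*358 + 161
358 = 2*161 + 36
161 = 4*36 + 17
36 = 2*17 + 2
17 = 8*2 + 1
2 = 2*1 + 0  (stop)
So 1951/358 = [5; 2, 4, 2, 8, 2].

[5; 2, 4, 2, 8, 2]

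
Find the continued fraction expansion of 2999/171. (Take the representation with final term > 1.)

2999 = 17×171 + 92
171 = 1×92 + 79
92 = 1×79 + 13
79 = 6×13 + 1
13 = 13×1 + 0  (stop)
So 2999/171 = [17; 1, 1, 6, 13].

[17; 1, 1, 6, 13]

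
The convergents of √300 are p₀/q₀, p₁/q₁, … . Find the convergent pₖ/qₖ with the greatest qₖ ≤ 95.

1351/78

√300 = [17; 3, 8, 3, 34, …] (period length 4).
Convergents:
  p_0/q_0 = 17/1
  p_1/q_1 = 52/3
  p_2/q_2 = 433/25
  p_3/q_3 = 1351/78
  p_4/q_4 = 46367/2677
q_3 = 78 ≤ 95 < 2677 = q_4, so the answer is 1351/78.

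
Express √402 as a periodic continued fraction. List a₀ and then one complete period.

[20; 20, 40]

a₀ = ⌊√402⌋ = 20.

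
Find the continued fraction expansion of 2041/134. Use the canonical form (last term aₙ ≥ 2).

2041 = 15×134 + 31
134 = 4×31 + 10
31 = 3×10 + 1
10 = 10×1 + 0  (stop)
So 2041/134 = [15; 4, 3, 10].

[15; 4, 3, 10]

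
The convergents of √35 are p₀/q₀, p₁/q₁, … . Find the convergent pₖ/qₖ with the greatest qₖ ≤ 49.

√35 = [5; 1, 10, …] (period length 2).
Convergents:
  p_0/q_0 = 5/1
  p_1/q_1 = 6/1
  p_2/q_2 = 65/11
  p_3/q_3 = 71/12
  p_4/q_4 = 775/131
q_3 = 12 ≤ 49 < 131 = q_4, so the answer is 71/12.

71/12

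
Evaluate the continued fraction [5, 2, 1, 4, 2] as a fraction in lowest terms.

166/31

Fold from the inside: start with 2/1.
  4 + 1/2 = 9/2
  1 + 2/9 = 11/9
  2 + 9/11 = 31/11
  5 + 11/31 = 166/31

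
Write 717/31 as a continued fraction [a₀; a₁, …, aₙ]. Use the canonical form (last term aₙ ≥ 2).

717 = 23*31 + 4
31 = 7*4 + 3
4 = 1*3 + 1
3 = 3*1 + 0  (stop)
So 717/31 = [23; 7, 1, 3].

[23; 7, 1, 3]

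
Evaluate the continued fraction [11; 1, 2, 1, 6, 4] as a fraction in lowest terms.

Fold from the inside: start with 4/1.
  6 + 1/4 = 25/4
  1 + 4/25 = 29/25
  2 + 25/29 = 83/29
  1 + 29/83 = 112/83
  11 + 83/112 = 1315/112

1315/112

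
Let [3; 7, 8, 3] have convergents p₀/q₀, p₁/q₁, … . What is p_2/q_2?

179/57

Using pₖ = aₖpₖ₋₁ + pₖ₋₂, qₖ = aₖqₖ₋₁ + qₖ₋₂ (with p₋₁=1, p₋₂=0, q₋₁=0, q₋₂=1):
  k=0: a=3, p=3, q=1
  k=1: a=7, p=22, q=7
  k=2: a=8, p=179, q=57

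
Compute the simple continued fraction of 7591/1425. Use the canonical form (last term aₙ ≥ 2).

[5; 3, 17, 3, 1, 6]

7591 = 5·1425 + 466
1425 = 3·466 + 27
466 = 17·27 + 7
27 = 3·7 + 6
7 = 1·6 + 1
6 = 6·1 + 0  (stop)
So 7591/1425 = [5; 3, 17, 3, 1, 6].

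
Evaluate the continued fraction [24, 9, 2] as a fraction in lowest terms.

458/19

Using pₖ = aₖpₖ₋₁ + pₖ₋₂ and qₖ = aₖqₖ₋₁ + qₖ₋₂:
  k=0: a=24, p=24, q=1
  k=1: a=9, p=217, q=9
  k=2: a=2, p=458, q=19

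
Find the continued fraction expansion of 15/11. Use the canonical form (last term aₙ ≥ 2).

[1; 2, 1, 3]

15 = 1×11 + 4
11 = 2×4 + 3
4 = 1×3 + 1
3 = 3×1 + 0  (stop)
So 15/11 = [1; 2, 1, 3].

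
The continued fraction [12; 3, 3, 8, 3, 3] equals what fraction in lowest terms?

10579/860

Fold from the inside: start with 3/1.
  3 + 1/3 = 10/3
  8 + 3/10 = 83/10
  3 + 10/83 = 259/83
  3 + 83/259 = 860/259
  12 + 259/860 = 10579/860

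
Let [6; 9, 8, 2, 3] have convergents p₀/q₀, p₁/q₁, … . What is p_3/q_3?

Using pₖ = aₖpₖ₋₁ + pₖ₋₂, qₖ = aₖqₖ₋₁ + qₖ₋₂ (with p₋₁=1, p₋₂=0, q₋₁=0, q₋₂=1):
  k=0: a=6, p=6, q=1
  k=1: a=9, p=55, q=9
  k=2: a=8, p=446, q=73
  k=3: a=2, p=947, q=155

947/155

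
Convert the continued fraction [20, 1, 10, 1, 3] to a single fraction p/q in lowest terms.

983/47

Fold from the inside: start with 3/1.
  1 + 1/3 = 4/3
  10 + 3/4 = 43/4
  1 + 4/43 = 47/43
  20 + 43/47 = 983/47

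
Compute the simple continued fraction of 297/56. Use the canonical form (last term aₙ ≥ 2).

297 = 5·56 + 17
56 = 3·17 + 5
17 = 3·5 + 2
5 = 2·2 + 1
2 = 2·1 + 0  (stop)
So 297/56 = [5; 3, 3, 2, 2].

[5; 3, 3, 2, 2]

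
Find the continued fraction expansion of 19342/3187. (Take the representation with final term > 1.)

[6; 14, 2, 17, 1, 5]

19342 = 6·3187 + 220
3187 = 14·220 + 107
220 = 2·107 + 6
107 = 17·6 + 5
6 = 1·5 + 1
5 = 5·1 + 0  (stop)
So 19342/3187 = [6; 14, 2, 17, 1, 5].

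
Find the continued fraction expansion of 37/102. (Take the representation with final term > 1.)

[0; 2, 1, 3, 9]

37 = 0·102 + 37
102 = 2·37 + 28
37 = 1·28 + 9
28 = 3·9 + 1
9 = 9·1 + 0  (stop)
So 37/102 = [0; 2, 1, 3, 9].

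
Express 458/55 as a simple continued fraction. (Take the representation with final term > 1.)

[8; 3, 18]

458 = 8·55 + 18
55 = 3·18 + 1
18 = 18·1 + 0  (stop)
So 458/55 = [8; 3, 18].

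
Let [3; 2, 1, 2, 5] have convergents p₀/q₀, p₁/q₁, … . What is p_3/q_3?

Using pₖ = aₖpₖ₋₁ + pₖ₋₂, qₖ = aₖqₖ₋₁ + qₖ₋₂ (with p₋₁=1, p₋₂=0, q₋₁=0, q₋₂=1):
  k=0: a=3, p=3, q=1
  k=1: a=2, p=7, q=2
  k=2: a=1, p=10, q=3
  k=3: a=2, p=27, q=8

27/8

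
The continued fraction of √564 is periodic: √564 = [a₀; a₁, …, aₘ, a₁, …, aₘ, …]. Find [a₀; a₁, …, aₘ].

[23; 1, 2, 1, 46]

a₀ = ⌊√564⌋ = 23.
With m₀=0, d₀=1 and mₖ₊₁ = dₖaₖ − mₖ, dₖ₊₁ = (n − mₖ₊₁²)/dₖ, aₖ₊₁ = ⌊(a₀+mₖ₊₁)/dₖ₊₁⌋:
  k=1: m=23, d=35, a=1
  k=2: m=12, d=12, a=2
  k=3: m=12, d=35, a=1
  k=4: m=23, d=1, a=46
d=1 and a=2a₀=46 at k=4, so the next step gives (m, d) = (23, 35) again — its k=1 value — and the period has length 4.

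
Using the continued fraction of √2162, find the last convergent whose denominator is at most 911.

√2162 = [46; 2, 92, …] (period length 2).
Convergents:
  p_0/q_0 = 46/1
  p_1/q_1 = 93/2
  p_2/q_2 = 8602/185
  p_3/q_3 = 17297/372
  p_4/q_4 = 1599926/34409
q_3 = 372 ≤ 911 < 34409 = q_4, so the answer is 17297/372.

17297/372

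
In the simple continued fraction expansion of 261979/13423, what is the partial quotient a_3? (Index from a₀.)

14

261979 = 19·13423 + 6942   →  a_0 = 19
13423 = 1·6942 + 6481   →  a_1 = 1
6942 = 1·6481 + 461   →  a_2 = 1
6481 = 14·461 + 27   →  a_3 = 14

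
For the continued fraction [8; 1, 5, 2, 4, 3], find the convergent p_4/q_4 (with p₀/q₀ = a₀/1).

513/58

Using pₖ = aₖpₖ₋₁ + pₖ₋₂, qₖ = aₖqₖ₋₁ + qₖ₋₂ (with p₋₁=1, p₋₂=0, q₋₁=0, q₋₂=1):
  k=0: a=8, p=8, q=1
  k=1: a=1, p=9, q=1
  k=2: a=5, p=53, q=6
  k=3: a=2, p=115, q=13
  k=4: a=4, p=513, q=58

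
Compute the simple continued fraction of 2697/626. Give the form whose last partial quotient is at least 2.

2697 = 4·626 + 193
626 = 3·193 + 47
193 = 4·47 + 5
47 = 9·5 + 2
5 = 2·2 + 1
2 = 2·1 + 0  (stop)
So 2697/626 = [4; 3, 4, 9, 2, 2].

[4; 3, 4, 9, 2, 2]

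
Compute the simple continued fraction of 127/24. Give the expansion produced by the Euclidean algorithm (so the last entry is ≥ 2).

127 = 5*24 + 7
24 = 3*7 + 3
7 = 2*3 + 1
3 = 3*1 + 0  (stop)
So 127/24 = [5; 3, 2, 3].

[5; 3, 2, 3]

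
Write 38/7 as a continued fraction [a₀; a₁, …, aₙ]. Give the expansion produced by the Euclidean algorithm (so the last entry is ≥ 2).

[5; 2, 3]

38 = 5×7 + 3
7 = 2×3 + 1
3 = 3×1 + 0  (stop)
So 38/7 = [5; 2, 3].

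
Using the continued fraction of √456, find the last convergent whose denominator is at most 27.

√456 = [21; 2, 1, 4, 1, 2, 42, …] (period length 6).
Convergents:
  p_0/q_0 = 21/1
  p_1/q_1 = 43/2
  p_2/q_2 = 64/3
  p_3/q_3 = 299/14
  p_4/q_4 = 363/17
  p_5/q_5 = 1025/48
q_4 = 17 ≤ 27 < 48 = q_5, so the answer is 363/17.

363/17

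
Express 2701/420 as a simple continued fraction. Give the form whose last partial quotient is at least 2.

2701 = 6·420 + 181
420 = 2·181 + 58
181 = 3·58 + 7
58 = 8·7 + 2
7 = 3·2 + 1
2 = 2·1 + 0  (stop)
So 2701/420 = [6; 2, 3, 8, 3, 2].

[6; 2, 3, 8, 3, 2]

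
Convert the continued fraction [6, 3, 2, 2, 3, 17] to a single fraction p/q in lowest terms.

Fold from the inside: start with 17/1.
  3 + 1/17 = 52/17
  2 + 17/52 = 121/52
  2 + 52/121 = 294/121
  3 + 121/294 = 1003/294
  6 + 294/1003 = 6312/1003

6312/1003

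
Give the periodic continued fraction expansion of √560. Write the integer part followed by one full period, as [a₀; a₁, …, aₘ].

[23; 1, 1, 1, 46]

a₀ = ⌊√560⌋ = 23.
With m₀=0, d₀=1 and mₖ₊₁ = dₖaₖ − mₖ, dₖ₊₁ = (n − mₖ₊₁²)/dₖ, aₖ₊₁ = ⌊(a₀+mₖ₊₁)/dₖ₊₁⌋:
  k=1: m=23, d=31, a=1
  k=2: m=8, d=16, a=1
  k=3: m=8, d=31, a=1
  k=4: m=23, d=1, a=46
d=1 and a=2a₀=46 at k=4, so the next step gives (m, d) = (23, 31) again — its k=1 value — and the period has length 4.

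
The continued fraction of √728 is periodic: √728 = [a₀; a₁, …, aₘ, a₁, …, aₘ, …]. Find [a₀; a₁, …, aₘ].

[26; 1, 52]

a₀ = ⌊√728⌋ = 26.
With m₀=0, d₀=1 and mₖ₊₁ = dₖaₖ − mₖ, dₖ₊₁ = (n − mₖ₊₁²)/dₖ, aₖ₊₁ = ⌊(a₀+mₖ₊₁)/dₖ₊₁⌋:
  k=1: m=26, d=52, a=1
  k=2: m=26, d=1, a=52
d=1 and a=2a₀=52 at k=2, so the next step gives (m, d) = (26, 52) again — its k=1 value — and the period has length 2.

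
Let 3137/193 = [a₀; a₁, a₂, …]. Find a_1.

3

3137 = 16·193 + 49   →  a_0 = 16
193 = 3·49 + 46   →  a_1 = 3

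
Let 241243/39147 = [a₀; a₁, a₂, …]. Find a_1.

6

241243 = 6·39147 + 6361   →  a_0 = 6
39147 = 6·6361 + 981   →  a_1 = 6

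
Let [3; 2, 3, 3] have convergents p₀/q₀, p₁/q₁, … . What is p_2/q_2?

24/7

Using pₖ = aₖpₖ₋₁ + pₖ₋₂, qₖ = aₖqₖ₋₁ + qₖ₋₂ (with p₋₁=1, p₋₂=0, q₋₁=0, q₋₂=1):
  k=0: a=3, p=3, q=1
  k=1: a=2, p=7, q=2
  k=2: a=3, p=24, q=7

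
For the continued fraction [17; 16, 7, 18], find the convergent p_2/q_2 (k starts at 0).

Using pₖ = aₖpₖ₋₁ + pₖ₋₂, qₖ = aₖqₖ₋₁ + qₖ₋₂ (with p₋₁=1, p₋₂=0, q₋₁=0, q₋₂=1):
  k=0: a=17, p=17, q=1
  k=1: a=16, p=273, q=16
  k=2: a=7, p=1928, q=113

1928/113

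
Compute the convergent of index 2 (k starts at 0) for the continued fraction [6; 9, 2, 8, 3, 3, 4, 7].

Using pₖ = aₖpₖ₋₁ + pₖ₋₂, qₖ = aₖqₖ₋₁ + qₖ₋₂ (with p₋₁=1, p₋₂=0, q₋₁=0, q₋₂=1):
  k=0: a=6, p=6, q=1
  k=1: a=9, p=55, q=9
  k=2: a=2, p=116, q=19

116/19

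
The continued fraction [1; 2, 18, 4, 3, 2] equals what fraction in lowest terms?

1671/1124

Using pₖ = aₖpₖ₋₁ + pₖ₋₂ and qₖ = aₖqₖ₋₁ + qₖ₋₂:
  k=0: a=1, p=1, q=1
  k=1: a=2, p=3, q=2
  k=2: a=18, p=55, q=37
  k=3: a=4, p=223, q=150
  k=4: a=3, p=724, q=487
  k=5: a=2, p=1671, q=1124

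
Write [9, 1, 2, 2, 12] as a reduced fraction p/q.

845/87

Fold from the inside: start with 12/1.
  2 + 1/12 = 25/12
  2 + 12/25 = 62/25
  1 + 25/62 = 87/62
  9 + 62/87 = 845/87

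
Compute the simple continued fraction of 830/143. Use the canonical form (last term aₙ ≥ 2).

[5; 1, 4, 9, 3]

830 = 5*143 + 115
143 = 1*115 + 28
115 = 4*28 + 3
28 = 9*3 + 1
3 = 3*1 + 0  (stop)
So 830/143 = [5; 1, 4, 9, 3].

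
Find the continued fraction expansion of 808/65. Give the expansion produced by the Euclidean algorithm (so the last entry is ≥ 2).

808 = 12·65 + 28
65 = 2·28 + 9
28 = 3·9 + 1
9 = 9·1 + 0  (stop)
So 808/65 = [12; 2, 3, 9].

[12; 2, 3, 9]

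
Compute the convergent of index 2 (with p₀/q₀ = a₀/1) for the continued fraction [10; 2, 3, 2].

73/7

Using pₖ = aₖpₖ₋₁ + pₖ₋₂, qₖ = aₖqₖ₋₁ + qₖ₋₂ (with p₋₁=1, p₋₂=0, q₋₁=0, q₋₂=1):
  k=0: a=10, p=10, q=1
  k=1: a=2, p=21, q=2
  k=2: a=3, p=73, q=7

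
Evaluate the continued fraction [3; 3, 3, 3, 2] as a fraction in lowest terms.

Using pₖ = aₖpₖ₋₁ + pₖ₋₂ and qₖ = aₖqₖ₋₁ + qₖ₋₂:
  k=0: a=3, p=3, q=1
  k=1: a=3, p=10, q=3
  k=2: a=3, p=33, q=10
  k=3: a=3, p=109, q=33
  k=4: a=2, p=251, q=76

251/76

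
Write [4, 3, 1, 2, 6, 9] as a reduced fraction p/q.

2738/641

Using pₖ = aₖpₖ₋₁ + pₖ₋₂ and qₖ = aₖqₖ₋₁ + qₖ₋₂:
  k=0: a=4, p=4, q=1
  k=1: a=3, p=13, q=3
  k=2: a=1, p=17, q=4
  k=3: a=2, p=47, q=11
  k=4: a=6, p=299, q=70
  k=5: a=9, p=2738, q=641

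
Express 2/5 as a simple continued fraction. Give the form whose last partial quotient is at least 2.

[0; 2, 2]

2 = 0×5 + 2
5 = 2×2 + 1
2 = 2×1 + 0  (stop)
So 2/5 = [0; 2, 2].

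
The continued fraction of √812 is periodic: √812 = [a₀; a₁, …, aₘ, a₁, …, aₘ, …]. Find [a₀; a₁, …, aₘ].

a₀ = ⌊√812⌋ = 28.

[28; 2, 56]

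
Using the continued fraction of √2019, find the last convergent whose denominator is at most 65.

674/15

√2019 = [44; 1, 13, 1, 88, …] (period length 4).
Convergents:
  p_0/q_0 = 44/1
  p_1/q_1 = 45/1
  p_2/q_2 = 629/14
  p_3/q_3 = 674/15
  p_4/q_4 = 59941/1334
q_3 = 15 ≤ 65 < 1334 = q_4, so the answer is 674/15.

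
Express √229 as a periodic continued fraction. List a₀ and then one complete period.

[15; 7, 1, 1, 7, 30]

a₀ = ⌊√229⌋ = 15.
With m₀=0, d₀=1 and mₖ₊₁ = dₖaₖ − mₖ, dₖ₊₁ = (n − mₖ₊₁²)/dₖ, aₖ₊₁ = ⌊(a₀+mₖ₊₁)/dₖ₊₁⌋:
  k=1: m=15, d=4, a=7
  k=2: m=13, d=15, a=1
  k=3: m=2, d=15, a=1
  k=4: m=13, d=4, a=7
  k=5: m=15, d=1, a=30
d=1 and a=2a₀=30 at k=5, so the next step gives (m, d) = (15, 4) again — its k=1 value — and the period has length 5.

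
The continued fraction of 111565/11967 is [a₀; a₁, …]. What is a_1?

111565 = 9·11967 + 3862   →  a_0 = 9
11967 = 3·3862 + 381   →  a_1 = 3

3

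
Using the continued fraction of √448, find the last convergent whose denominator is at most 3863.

32257/1524

√448 = [21; 6, 42, …] (period length 2).
Convergents:
  p_0/q_0 = 21/1
  p_1/q_1 = 127/6
  p_2/q_2 = 5355/253
  p_3/q_3 = 32257/1524
  p_4/q_4 = 1360149/64261
q_3 = 1524 ≤ 3863 < 64261 = q_4, so the answer is 32257/1524.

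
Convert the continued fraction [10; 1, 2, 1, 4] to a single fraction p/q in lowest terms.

Fold from the inside: start with 4/1.
  1 + 1/4 = 5/4
  2 + 4/5 = 14/5
  1 + 5/14 = 19/14
  10 + 14/19 = 204/19

204/19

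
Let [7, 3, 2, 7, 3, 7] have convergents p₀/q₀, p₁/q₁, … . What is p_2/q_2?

51/7

Using pₖ = aₖpₖ₋₁ + pₖ₋₂, qₖ = aₖqₖ₋₁ + qₖ₋₂ (with p₋₁=1, p₋₂=0, q₋₁=0, q₋₂=1):
  k=0: a=7, p=7, q=1
  k=1: a=3, p=22, q=3
  k=2: a=2, p=51, q=7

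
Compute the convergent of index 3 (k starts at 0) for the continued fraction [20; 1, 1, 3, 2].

Using pₖ = aₖpₖ₋₁ + pₖ₋₂, qₖ = aₖqₖ₋₁ + qₖ₋₂ (with p₋₁=1, p₋₂=0, q₋₁=0, q₋₂=1):
  k=0: a=20, p=20, q=1
  k=1: a=1, p=21, q=1
  k=2: a=1, p=41, q=2
  k=3: a=3, p=144, q=7

144/7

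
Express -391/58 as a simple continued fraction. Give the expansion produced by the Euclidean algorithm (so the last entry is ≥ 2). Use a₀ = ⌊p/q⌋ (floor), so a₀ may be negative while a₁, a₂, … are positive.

-391 = -7×58 + 15
58 = 3×15 + 13
15 = 1×13 + 2
13 = 6×2 + 1
2 = 2×1 + 0  (stop)
So -391/58 = [-7; 3, 1, 6, 2].

[-7; 3, 1, 6, 2]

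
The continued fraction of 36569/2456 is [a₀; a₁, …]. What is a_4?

1

36569 = 14·2456 + 2185   →  a_0 = 14
2456 = 1·2185 + 271   →  a_1 = 1
2185 = 8·271 + 17   →  a_2 = 8
271 = 15·17 + 16   →  a_3 = 15
17 = 1·16 + 1   →  a_4 = 1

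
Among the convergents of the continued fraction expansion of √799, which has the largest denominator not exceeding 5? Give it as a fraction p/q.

√799 = [28; 3, 1, 3, 56, …] (period length 4).
Convergents:
  p_0/q_0 = 28/1
  p_1/q_1 = 85/3
  p_2/q_2 = 113/4
  p_3/q_3 = 424/15
q_2 = 4 ≤ 5 < 15 = q_3, so the answer is 113/4.

113/4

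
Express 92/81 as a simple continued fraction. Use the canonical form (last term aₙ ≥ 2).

92 = 1×81 + 11
81 = 7×11 + 4
11 = 2×4 + 3
4 = 1×3 + 1
3 = 3×1 + 0  (stop)
So 92/81 = [1; 7, 2, 1, 3].

[1; 7, 2, 1, 3]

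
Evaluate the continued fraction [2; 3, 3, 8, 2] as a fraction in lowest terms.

Using pₖ = aₖpₖ₋₁ + pₖ₋₂ and qₖ = aₖqₖ₋₁ + qₖ₋₂:
  k=0: a=2, p=2, q=1
  k=1: a=3, p=7, q=3
  k=2: a=3, p=23, q=10
  k=3: a=8, p=191, q=83
  k=4: a=2, p=405, q=176

405/176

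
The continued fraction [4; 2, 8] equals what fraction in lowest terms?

Fold from the inside: start with 8/1.
  2 + 1/8 = 17/8
  4 + 8/17 = 76/17

76/17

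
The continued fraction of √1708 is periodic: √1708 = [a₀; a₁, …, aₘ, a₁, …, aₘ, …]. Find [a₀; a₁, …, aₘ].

[41; 3, 20, 3, 82]

a₀ = ⌊√1708⌋ = 41.
With m₀=0, d₀=1 and mₖ₊₁ = dₖaₖ − mₖ, dₖ₊₁ = (n − mₖ₊₁²)/dₖ, aₖ₊₁ = ⌊(a₀+mₖ₊₁)/dₖ₊₁⌋:
  k=1: m=41, d=27, a=3
  k=2: m=40, d=4, a=20
  k=3: m=40, d=27, a=3
  k=4: m=41, d=1, a=82
d=1 and a=2a₀=82 at k=4, so the next step gives (m, d) = (41, 27) again — its k=1 value — and the period has length 4.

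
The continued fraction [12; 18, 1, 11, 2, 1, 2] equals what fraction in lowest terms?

22575/1873

Fold from the inside: start with 2/1.
  1 + 1/2 = 3/2
  2 + 2/3 = 8/3
  11 + 3/8 = 91/8
  1 + 8/91 = 99/91
  18 + 91/99 = 1873/99
  12 + 99/1873 = 22575/1873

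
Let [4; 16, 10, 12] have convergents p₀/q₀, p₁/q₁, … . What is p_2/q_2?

654/161

Using pₖ = aₖpₖ₋₁ + pₖ₋₂, qₖ = aₖqₖ₋₁ + qₖ₋₂ (with p₋₁=1, p₋₂=0, q₋₁=0, q₋₂=1):
  k=0: a=4, p=4, q=1
  k=1: a=16, p=65, q=16
  k=2: a=10, p=654, q=161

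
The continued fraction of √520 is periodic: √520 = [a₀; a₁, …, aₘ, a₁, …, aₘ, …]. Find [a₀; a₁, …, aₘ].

[22; 1, 4, 11, 4, 1, 44]

a₀ = ⌊√520⌋ = 22.
With m₀=0, d₀=1 and mₖ₊₁ = dₖaₖ − mₖ, dₖ₊₁ = (n − mₖ₊₁²)/dₖ, aₖ₊₁ = ⌊(a₀+mₖ₊₁)/dₖ₊₁⌋:
  k=1: m=22, d=36, a=1
  k=2: m=14, d=9, a=4
  k=3: m=22, d=4, a=11
  k=4: m=22, d=9, a=4
  k=5: m=14, d=36, a=1
  k=6: m=22, d=1, a=44
d=1 and a=2a₀=44 at k=6, so the next step gives (m, d) = (22, 36) again — its k=1 value — and the period has length 6.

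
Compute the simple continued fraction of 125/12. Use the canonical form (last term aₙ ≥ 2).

[10; 2, 2, 2]

125 = 10*12 + 5
12 = 2*5 + 2
5 = 2*2 + 1
2 = 2*1 + 0  (stop)
So 125/12 = [10; 2, 2, 2].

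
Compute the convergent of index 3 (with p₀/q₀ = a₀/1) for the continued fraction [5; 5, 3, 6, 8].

524/101

Using pₖ = aₖpₖ₋₁ + pₖ₋₂, qₖ = aₖqₖ₋₁ + qₖ₋₂ (with p₋₁=1, p₋₂=0, q₋₁=0, q₋₂=1):
  k=0: a=5, p=5, q=1
  k=1: a=5, p=26, q=5
  k=2: a=3, p=83, q=16
  k=3: a=6, p=524, q=101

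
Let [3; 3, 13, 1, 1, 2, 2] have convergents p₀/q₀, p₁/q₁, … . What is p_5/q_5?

Using pₖ = aₖpₖ₋₁ + pₖ₋₂, qₖ = aₖqₖ₋₁ + qₖ₋₂ (with p₋₁=1, p₋₂=0, q₋₁=0, q₋₂=1):
  k=0: a=3, p=3, q=1
  k=1: a=3, p=10, q=3
  k=2: a=13, p=133, q=40
  k=3: a=1, p=143, q=43
  k=4: a=1, p=276, q=83
  k=5: a=2, p=695, q=209

695/209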